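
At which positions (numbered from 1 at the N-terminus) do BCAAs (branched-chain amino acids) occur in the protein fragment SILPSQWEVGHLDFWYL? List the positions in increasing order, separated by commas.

2, 3, 9, 12, 17

The BCAAs are Val, Leu, and Ile — aliphatic side chains with a branch point.
Matching residues: I2, L3, V9, L12, L17.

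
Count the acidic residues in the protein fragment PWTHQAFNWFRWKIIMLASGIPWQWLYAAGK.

0

Aspartate (D) and glutamate (E) have carboxylic-acid side chains and are the acidic amino acids.
None of the 31 residues belong to this group.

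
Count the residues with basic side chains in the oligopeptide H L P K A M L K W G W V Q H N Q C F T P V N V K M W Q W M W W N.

K, R, and H are the three residues with basic side chains (ε-amine, guanidinium, and imidazole respectively).
Matching residues: H1, K4, K8, H14, K24.

5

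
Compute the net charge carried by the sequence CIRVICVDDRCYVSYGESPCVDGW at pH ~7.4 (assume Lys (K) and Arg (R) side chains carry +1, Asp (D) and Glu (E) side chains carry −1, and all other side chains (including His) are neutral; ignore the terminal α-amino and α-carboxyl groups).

Positive (K, R): R3, R10 → +2.
Negative (D, E): D8, D9, E17, D22 → −4.
Net charge = (+2) + (−4) = −2.

-2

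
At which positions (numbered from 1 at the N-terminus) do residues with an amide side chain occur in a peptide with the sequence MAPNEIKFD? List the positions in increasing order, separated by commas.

4

Asparagine (N) and glutamine (Q) have uncharged amide side chains.
Matching residues: N4.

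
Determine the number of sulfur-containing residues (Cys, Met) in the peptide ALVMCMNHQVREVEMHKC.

5

Matching residues: M4, C5, M6, M15, C18.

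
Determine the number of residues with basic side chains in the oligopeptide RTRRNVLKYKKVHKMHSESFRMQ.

10

The basic amino acids are Lys (K), Arg (R), and His (H).
Matching residues: R1, R3, R4, K8, K10, K11, H13, K14, H16, R21.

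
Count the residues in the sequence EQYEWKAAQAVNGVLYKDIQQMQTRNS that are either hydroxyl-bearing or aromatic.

Hydroxyl-bearing: S, T, Y. Aromatic: F, W, Y.
Hydroxyl-bearing residues here: Y3, Y16, T24, S27 (4).
Aromatic residues here: Y3, W5, Y16 (3).
Y is in both groups, so the 2 Y residues must not be double-counted.
Total = 4 + 3 − 2 = 5.

5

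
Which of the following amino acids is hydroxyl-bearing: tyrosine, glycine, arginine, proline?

tyrosine

The –OH-bearing residues are Ser, Thr (aliphatic alcohols), and Tyr (phenol).
Of the listed options, only tyrosine belongs to this group.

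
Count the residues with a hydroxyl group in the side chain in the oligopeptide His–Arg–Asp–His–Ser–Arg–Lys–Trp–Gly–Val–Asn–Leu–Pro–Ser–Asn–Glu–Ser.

Serine (S), threonine (T), and tyrosine (Y) each carry a hydroxyl group on the side chain.
Matching residues: Ser5, Ser14, Ser17.

3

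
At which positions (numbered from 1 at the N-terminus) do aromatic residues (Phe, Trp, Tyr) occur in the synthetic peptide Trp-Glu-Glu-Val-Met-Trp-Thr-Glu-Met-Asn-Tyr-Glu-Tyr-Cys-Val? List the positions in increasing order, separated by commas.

1, 6, 11, 13

Matching residues: Trp1, Trp6, Tyr11, Tyr13.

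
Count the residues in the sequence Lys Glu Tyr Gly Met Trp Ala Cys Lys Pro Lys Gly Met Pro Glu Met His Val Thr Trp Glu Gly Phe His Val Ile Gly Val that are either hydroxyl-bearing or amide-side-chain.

2

Hydroxyl-bearing: S, T, Y. Amide-side-chain: N, Q.
Hydroxyl-bearing residues here: Tyr3, Thr19 (2).
Amide-side-chain residues here: none (0).
The two groups share no amino acid, so total = 2 + 0 = 2.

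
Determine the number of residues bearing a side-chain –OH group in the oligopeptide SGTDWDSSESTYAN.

7

The –OH-bearing residues are Ser, Thr (aliphatic alcohols), and Tyr (phenol).
Matching residues: S1, T3, S7, S8, S10, T11, Y12.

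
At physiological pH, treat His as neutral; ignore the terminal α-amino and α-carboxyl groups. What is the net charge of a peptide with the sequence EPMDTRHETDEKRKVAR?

At pH ~7.4 the Lys and Arg side chains are protonated (+1), the Asp and Glu side chains are deprotonated (−1), and with His taken as neutral all other side chains carry no charge.
Positive (K, R): R6, K12, R13, K14, R17 → +5.
Negative (D, E): E1, D4, E8, D10, E11 → −5.
Net charge = (+5) + (−5) = 0.

0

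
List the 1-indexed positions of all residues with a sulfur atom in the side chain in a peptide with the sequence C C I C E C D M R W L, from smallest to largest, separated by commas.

1, 2, 4, 6, 8

The sulfur-bearing residues are cysteine (–SH) and methionine (–S–CH₃).
Matching residues: C1, C2, C4, C6, M8.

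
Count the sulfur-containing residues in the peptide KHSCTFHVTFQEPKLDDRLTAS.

Only Cys (C) and Met (M) have a sulfur atom in the side chain.
Matching residues: C4.

1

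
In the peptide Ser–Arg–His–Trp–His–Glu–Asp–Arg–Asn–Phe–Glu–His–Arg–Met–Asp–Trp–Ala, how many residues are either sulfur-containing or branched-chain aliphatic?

Sulfur-containing: C, M. Branched-chain aliphatic: I, L, V.
Sulfur-containing residues here: Met14 (1).
Branched-chain aliphatic residues here: none (0).
The two groups share no amino acid, so total = 1 + 0 = 1.

1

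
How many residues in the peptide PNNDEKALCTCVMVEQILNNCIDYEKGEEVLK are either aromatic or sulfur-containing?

5

Aromatic: F, W, Y. Sulfur-containing: C, M.
Aromatic residues here: Y24 (1).
Sulfur-containing residues here: C9, C11, M13, C21 (4).
The two groups share no amino acid, so total = 1 + 4 = 5.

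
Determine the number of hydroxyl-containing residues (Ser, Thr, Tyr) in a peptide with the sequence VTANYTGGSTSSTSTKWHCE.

10

Matching residues: T2, Y5, T6, S9, T10, S11, S12, T13, S14, T15.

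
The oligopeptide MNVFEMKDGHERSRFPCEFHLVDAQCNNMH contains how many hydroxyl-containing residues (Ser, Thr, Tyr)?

Matching residues: S13.

1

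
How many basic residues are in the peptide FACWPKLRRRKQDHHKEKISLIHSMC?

10

K, R, and H are the three residues with basic side chains (ε-amine, guanidinium, and imidazole respectively).
Matching residues: K6, R8, R9, R10, K11, H14, H15, K16, K18, H23.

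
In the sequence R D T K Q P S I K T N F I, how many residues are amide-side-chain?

The amide-side-chain residues are Asn (N) and Gln (Q).
Matching residues: Q5, N11.

2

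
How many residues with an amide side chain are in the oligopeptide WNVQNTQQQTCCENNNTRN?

10

Only N (asparagine) and Q (glutamine) carry a side-chain carboxamide.
Matching residues: N2, Q4, N5, Q7, Q8, Q9, N14, N15, N16, N19.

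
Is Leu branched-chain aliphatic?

Valine (V), leucine (L), and isoleucine (I) are the branched-chain amino acids.
Leucine is in this group.

Yes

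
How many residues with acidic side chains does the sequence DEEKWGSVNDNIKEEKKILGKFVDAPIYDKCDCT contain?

9

Aspartate (D) and glutamate (E) have carboxylic-acid side chains and are the acidic amino acids.
Matching residues: D1, E2, E3, D10, E14, E15, D24, D29, D32.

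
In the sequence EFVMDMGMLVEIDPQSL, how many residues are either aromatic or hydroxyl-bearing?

Aromatic: F, W, Y. Hydroxyl-bearing: S, T, Y.
Aromatic residues here: F2 (1).
Hydroxyl-bearing residues here: S16 (1).
(Y belongs to both groups, but none appear in this sequence.) Total = 1 + 1 = 2.

2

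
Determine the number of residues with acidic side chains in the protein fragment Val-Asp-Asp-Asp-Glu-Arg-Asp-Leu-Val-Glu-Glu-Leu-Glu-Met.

Aspartate (D) and glutamate (E) have carboxylic-acid side chains and are the acidic amino acids.
Matching residues: Asp2, Asp3, Asp4, Glu5, Asp7, Glu10, Glu11, Glu13.

8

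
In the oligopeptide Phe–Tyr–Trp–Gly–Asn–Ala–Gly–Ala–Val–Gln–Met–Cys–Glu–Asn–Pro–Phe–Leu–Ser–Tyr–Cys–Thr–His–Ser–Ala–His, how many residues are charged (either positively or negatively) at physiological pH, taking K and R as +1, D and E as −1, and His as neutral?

1

Charged side chains at pH ~7.4: K, R (positive); D, E (negative).
Matching residues: Glu13.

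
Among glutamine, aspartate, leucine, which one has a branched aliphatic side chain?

The BCAAs are Val, Leu, and Ile — aliphatic side chains with a branch point.
Of the listed options, only leucine belongs to this group.

leucine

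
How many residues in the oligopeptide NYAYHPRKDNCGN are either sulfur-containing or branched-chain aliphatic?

Sulfur-containing: C, M. Branched-chain aliphatic: I, L, V.
Sulfur-containing residues here: C11 (1).
Branched-chain aliphatic residues here: none (0).
The two groups share no amino acid, so total = 1 + 0 = 1.

1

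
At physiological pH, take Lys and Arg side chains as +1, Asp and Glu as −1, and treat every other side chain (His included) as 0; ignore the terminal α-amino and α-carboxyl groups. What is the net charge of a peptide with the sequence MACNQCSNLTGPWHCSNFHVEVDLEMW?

-3

Positive (K, R): none → +0.
Negative (D, E): E21, D23, E25 → −3.
Net charge = (+0) + (−3) = −3.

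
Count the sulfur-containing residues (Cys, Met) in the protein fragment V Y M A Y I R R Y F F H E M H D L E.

Matching residues: M3, M14.

2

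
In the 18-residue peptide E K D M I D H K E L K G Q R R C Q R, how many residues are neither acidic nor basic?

7

Acidic: D, E. Basic: K, R, H. All other residues are neither.
Matching residues: M4, I5, L10, G12, Q13, C16, Q17.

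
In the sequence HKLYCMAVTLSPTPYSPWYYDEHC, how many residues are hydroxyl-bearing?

8

S, T, and Y are the three residues with a side-chain hydroxyl.
Matching residues: Y4, T9, S11, T13, Y15, S16, Y19, Y20.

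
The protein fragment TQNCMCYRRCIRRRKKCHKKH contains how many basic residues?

The basic amino acids are Lys (K), Arg (R), and His (H).
Matching residues: R8, R9, R12, R13, R14, K15, K16, H18, K19, K20, H21.

11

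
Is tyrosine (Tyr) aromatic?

F, W, and Y each carry an aromatic ring on the side chain.
Tyrosine is in this group.

Yes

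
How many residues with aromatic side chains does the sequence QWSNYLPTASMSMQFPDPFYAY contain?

The aromatic amino acids are Phe (F, benzyl), Trp (W, indole), and Tyr (Y, phenol).
Matching residues: W2, Y5, F15, F19, Y20, Y22.

6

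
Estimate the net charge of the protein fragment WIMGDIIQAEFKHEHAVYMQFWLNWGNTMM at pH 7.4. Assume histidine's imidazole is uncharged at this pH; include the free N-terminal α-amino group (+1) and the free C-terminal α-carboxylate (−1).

The side chains ionized at physiological pH are Lys/Arg (+1) and Asp/Glu (−1); with His treated as neutral, nothing else contributes.
Positive (K, R): K12 → +1.
Negative (D, E): D5, E10, E14 → −3.
The N-terminus (+1) and C-terminus (−1) cancel.
Net charge = (+1) + (−3) = −2.

-2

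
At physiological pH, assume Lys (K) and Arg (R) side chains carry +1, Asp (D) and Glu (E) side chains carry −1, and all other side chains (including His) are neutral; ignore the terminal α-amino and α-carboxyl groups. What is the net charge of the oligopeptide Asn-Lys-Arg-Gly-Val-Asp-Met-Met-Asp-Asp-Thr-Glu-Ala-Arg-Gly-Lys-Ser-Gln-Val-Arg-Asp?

0

Positive (K, R): Lys2, Arg3, Arg14, Lys16, Arg20 → +5.
Negative (D, E): Asp6, Asp9, Asp10, Glu12, Asp21 → −5.
Net charge = (+5) + (−5) = 0.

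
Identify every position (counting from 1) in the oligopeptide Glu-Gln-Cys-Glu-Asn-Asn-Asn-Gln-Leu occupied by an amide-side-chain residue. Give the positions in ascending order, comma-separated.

2, 5, 6, 7, 8

Only N (asparagine) and Q (glutamine) carry a side-chain carboxamide.
Matching residues: Gln2, Asn5, Asn6, Asn7, Gln8.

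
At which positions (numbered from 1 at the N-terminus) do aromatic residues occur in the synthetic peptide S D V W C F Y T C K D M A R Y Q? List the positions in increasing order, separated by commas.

4, 6, 7, 15

Phenylalanine (F), tryptophan (W), and tyrosine (Y) have aromatic ring side chains.
Matching residues: W4, F6, Y7, Y15.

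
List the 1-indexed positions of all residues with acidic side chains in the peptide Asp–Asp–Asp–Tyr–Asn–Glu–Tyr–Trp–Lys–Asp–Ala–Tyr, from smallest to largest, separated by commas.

Only D (aspartate) and E (glutamate) carry a side-chain carboxylic acid.
Matching residues: Asp1, Asp2, Asp3, Glu6, Asp10.

1, 2, 3, 6, 10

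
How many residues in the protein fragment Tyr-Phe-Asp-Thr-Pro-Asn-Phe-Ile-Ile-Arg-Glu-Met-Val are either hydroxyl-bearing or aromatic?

4

Hydroxyl-bearing: S, T, Y. Aromatic: F, W, Y.
Hydroxyl-bearing residues here: Tyr1, Thr4 (2).
Aromatic residues here: Tyr1, Phe2, Phe7 (3).
Y is in both groups, so the 1 Y residue must not be double-counted.
Total = 2 + 3 − 1 = 4.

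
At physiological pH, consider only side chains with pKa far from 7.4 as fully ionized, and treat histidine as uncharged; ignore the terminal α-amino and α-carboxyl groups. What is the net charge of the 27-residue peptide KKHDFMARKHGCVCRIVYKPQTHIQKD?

+5

At pH ~7.4 the Lys and Arg side chains are protonated (+1), the Asp and Glu side chains are deprotonated (−1), and with His taken as neutral all other side chains carry no charge.
Positive (K, R): K1, K2, R8, K9, R15, K19, K26 → +7.
Negative (D, E): D4, D27 → −2.
Net charge = (+7) + (−2) = +5.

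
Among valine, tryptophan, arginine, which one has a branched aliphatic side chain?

The BCAAs are Val, Leu, and Ile — aliphatic side chains with a branch point.
Of the listed options, only valine belongs to this group.

valine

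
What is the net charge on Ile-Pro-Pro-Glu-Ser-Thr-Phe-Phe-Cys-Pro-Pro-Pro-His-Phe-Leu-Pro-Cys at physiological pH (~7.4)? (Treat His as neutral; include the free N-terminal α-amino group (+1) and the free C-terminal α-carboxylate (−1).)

Near pH 7.4, K and R contribute +1 each, D and E contribute −1 each, and every other side chain (His included, as stated) is uncharged.
Positive (K, R): none → +0.
Negative (D, E): Glu4 → −1.
The N-terminus (+1) and C-terminus (−1) cancel.
Net charge = (+0) + (−1) = −1.

-1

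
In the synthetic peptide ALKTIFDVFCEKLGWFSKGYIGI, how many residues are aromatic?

F, W, and Y each carry an aromatic ring on the side chain.
Matching residues: F6, F9, W15, F16, Y20.

5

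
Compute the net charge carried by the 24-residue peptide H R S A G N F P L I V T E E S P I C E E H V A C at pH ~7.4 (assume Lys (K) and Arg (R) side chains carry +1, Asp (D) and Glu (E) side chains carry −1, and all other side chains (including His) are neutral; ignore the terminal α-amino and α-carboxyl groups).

Positive (K, R): R2 → +1.
Negative (D, E): E13, E14, E19, E20 → −4.
Net charge = (+1) + (−4) = −3.

-3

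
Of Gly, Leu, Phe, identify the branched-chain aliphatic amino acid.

Valine (V), leucine (L), and isoleucine (I) are the branched-chain amino acids.
Of the listed options, only Leu belongs to this group.

Leu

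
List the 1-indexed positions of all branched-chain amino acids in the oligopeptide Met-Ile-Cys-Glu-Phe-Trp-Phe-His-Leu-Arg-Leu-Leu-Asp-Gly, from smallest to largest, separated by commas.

2, 9, 11, 12

V, L, and I make up the branched-chain aliphatic group.
Matching residues: Ile2, Leu9, Leu11, Leu12.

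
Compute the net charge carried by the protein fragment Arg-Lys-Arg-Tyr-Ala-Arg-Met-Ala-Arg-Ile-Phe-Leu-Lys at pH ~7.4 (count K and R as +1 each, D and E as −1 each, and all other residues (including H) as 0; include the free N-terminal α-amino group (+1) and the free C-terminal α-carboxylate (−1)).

+6

Positive (K, R): Arg1, Lys2, Arg3, Arg6, Arg9, Lys13 → +6.
Negative (D, E): none → −0.
The N-terminus (+1) and C-terminus (−1) cancel.
Net charge = (+6) + (−0) = +6.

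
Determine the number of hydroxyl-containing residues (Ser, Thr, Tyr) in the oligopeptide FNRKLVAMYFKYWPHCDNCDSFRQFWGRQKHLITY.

5

Matching residues: Y9, Y12, S21, T34, Y35.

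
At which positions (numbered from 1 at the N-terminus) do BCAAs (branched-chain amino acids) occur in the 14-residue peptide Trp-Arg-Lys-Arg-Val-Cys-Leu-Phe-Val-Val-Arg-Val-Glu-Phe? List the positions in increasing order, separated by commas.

Valine (V), leucine (L), and isoleucine (I) are the branched-chain amino acids.
Matching residues: Val5, Leu7, Val9, Val10, Val12.

5, 7, 9, 10, 12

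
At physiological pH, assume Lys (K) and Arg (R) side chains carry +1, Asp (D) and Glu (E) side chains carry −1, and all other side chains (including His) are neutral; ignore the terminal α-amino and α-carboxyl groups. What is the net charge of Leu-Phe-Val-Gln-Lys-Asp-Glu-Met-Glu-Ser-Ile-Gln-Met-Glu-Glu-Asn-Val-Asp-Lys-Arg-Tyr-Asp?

-4

Positive (K, R): Lys5, Lys19, Arg20 → +3.
Negative (D, E): Asp6, Glu7, Glu9, Glu14, Glu15, Asp18, Asp22 → −7.
Net charge = (+3) + (−7) = −4.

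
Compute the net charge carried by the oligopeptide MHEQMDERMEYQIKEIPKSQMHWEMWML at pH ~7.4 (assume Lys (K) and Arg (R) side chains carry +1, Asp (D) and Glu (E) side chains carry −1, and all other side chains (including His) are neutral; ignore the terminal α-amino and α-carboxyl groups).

-3

Positive (K, R): R8, K14, K18 → +3.
Negative (D, E): E3, D6, E7, E10, E15, E24 → −6.
Net charge = (+3) + (−6) = −3.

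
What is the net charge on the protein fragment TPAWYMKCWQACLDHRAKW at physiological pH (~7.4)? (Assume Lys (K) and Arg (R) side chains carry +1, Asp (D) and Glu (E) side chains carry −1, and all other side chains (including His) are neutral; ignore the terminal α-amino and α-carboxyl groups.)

Positive (K, R): K7, R16, K18 → +3.
Negative (D, E): D14 → −1.
Net charge = (+3) + (−1) = +2.

+2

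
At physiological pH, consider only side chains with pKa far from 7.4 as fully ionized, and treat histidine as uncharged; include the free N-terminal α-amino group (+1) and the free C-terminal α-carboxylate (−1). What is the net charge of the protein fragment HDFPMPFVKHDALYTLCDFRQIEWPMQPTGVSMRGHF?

-1

The side chains ionized at physiological pH are Lys/Arg (+1) and Asp/Glu (−1); with His treated as neutral, nothing else contributes.
Positive (K, R): K9, R20, R34 → +3.
Negative (D, E): D2, D11, D18, E23 → −4.
The N-terminus (+1) and C-terminus (−1) cancel.
Net charge = (+3) + (−4) = −1.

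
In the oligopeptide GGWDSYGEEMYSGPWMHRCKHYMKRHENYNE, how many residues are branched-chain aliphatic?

0

The BCAAs are Val, Leu, and Ile — aliphatic side chains with a branch point.
None of the 31 residues belong to this group.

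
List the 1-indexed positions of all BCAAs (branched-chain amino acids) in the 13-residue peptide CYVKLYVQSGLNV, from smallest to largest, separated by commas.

3, 5, 7, 11, 13

V, L, and I make up the branched-chain aliphatic group.
Matching residues: V3, L5, V7, L11, V13.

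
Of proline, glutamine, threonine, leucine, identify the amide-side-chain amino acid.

Only N (asparagine) and Q (glutamine) carry a side-chain carboxamide.
Of the listed options, only glutamine belongs to this group.

glutamine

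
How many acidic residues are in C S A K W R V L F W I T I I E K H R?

The acidic residues are Asp (D) and Glu (E), whose side chains end in a carboxylate group.
Matching residues: E15.

1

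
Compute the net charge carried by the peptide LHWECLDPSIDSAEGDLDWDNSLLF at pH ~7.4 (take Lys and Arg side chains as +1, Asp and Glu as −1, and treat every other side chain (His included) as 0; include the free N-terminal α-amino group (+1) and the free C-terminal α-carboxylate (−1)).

Positive (K, R): none → +0.
Negative (D, E): E4, D7, D11, E14, D16, D18, D20 → −7.
The N-terminus (+1) and C-terminus (−1) cancel.
Net charge = (+0) + (−7) = −7.

-7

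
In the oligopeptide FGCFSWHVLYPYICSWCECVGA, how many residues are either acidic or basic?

Acidic: D, E. Basic: H, K, R.
Acidic residues here: E18 (1).
Basic residues here: H7 (1).
The two groups share no amino acid, so total = 1 + 1 = 2.

2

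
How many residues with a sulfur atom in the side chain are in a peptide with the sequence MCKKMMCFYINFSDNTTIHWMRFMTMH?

Cysteine (C, thiol) and methionine (M, thioether) are the two sulfur-containing amino acids.
Matching residues: M1, C2, M5, M6, C7, M21, M24, M26.

8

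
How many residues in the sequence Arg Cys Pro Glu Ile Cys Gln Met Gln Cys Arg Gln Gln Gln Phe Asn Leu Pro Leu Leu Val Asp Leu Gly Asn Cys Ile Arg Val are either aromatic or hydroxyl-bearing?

Aromatic: F, W, Y. Hydroxyl-bearing: S, T, Y.
Aromatic residues here: Phe15 (1).
Hydroxyl-bearing residues here: none (0).
(Y belongs to both groups, but none appear in this sequence.) Total = 1 + 0 = 1.

1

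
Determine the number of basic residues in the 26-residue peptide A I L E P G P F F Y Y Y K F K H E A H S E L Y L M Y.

4

K, R, and H are the three residues with basic side chains (ε-amine, guanidinium, and imidazole respectively).
Matching residues: K13, K15, H16, H19.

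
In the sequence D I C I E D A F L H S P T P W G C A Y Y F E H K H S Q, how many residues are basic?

K, R, and H are the three residues with basic side chains (ε-amine, guanidinium, and imidazole respectively).
Matching residues: H10, H23, K24, H25.

4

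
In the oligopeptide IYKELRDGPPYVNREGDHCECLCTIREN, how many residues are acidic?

6

The acidic residues are Asp (D) and Glu (E), whose side chains end in a carboxylate group.
Matching residues: E4, D7, E15, D17, E20, E27.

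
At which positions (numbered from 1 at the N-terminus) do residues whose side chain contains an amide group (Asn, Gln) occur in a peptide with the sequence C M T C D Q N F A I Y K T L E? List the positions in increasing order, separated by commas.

Matching residues: Q6, N7.

6, 7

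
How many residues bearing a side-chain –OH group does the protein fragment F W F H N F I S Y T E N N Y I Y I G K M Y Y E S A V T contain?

9

Serine (S), threonine (T), and tyrosine (Y) each carry a hydroxyl group on the side chain.
Matching residues: S8, Y9, T10, Y14, Y16, Y21, Y22, S24, T27.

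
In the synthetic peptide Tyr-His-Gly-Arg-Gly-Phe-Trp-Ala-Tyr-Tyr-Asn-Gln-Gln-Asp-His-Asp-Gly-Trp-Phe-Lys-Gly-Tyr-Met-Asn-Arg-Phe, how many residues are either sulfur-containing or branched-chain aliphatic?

Sulfur-containing: C, M. Branched-chain aliphatic: I, L, V.
Sulfur-containing residues here: Met23 (1).
Branched-chain aliphatic residues here: none (0).
The two groups share no amino acid, so total = 1 + 0 = 1.

1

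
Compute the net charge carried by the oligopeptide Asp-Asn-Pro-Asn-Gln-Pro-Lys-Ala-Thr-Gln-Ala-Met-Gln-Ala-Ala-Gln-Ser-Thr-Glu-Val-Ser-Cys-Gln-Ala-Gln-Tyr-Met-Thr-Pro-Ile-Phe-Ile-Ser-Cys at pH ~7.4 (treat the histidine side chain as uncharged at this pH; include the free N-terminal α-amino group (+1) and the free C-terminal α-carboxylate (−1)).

Near pH 7.4, K and R contribute +1 each, D and E contribute −1 each, and every other side chain (His included, as stated) is uncharged.
Positive (K, R): Lys7 → +1.
Negative (D, E): Asp1, Glu19 → −2.
The N-terminus (+1) and C-terminus (−1) cancel.
Net charge = (+1) + (−2) = −1.

-1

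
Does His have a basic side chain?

Yes

K, R, and H are the three residues with basic side chains (ε-amine, guanidinium, and imidazole respectively).
Histidine is in this group.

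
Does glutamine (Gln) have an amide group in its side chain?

Yes

Only N (asparagine) and Q (glutamine) carry a side-chain carboxamide.
Glutamine is in this group.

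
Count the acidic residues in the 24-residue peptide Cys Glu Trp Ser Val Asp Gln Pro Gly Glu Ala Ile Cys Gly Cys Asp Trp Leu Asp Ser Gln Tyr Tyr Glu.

The acidic residues are Asp (D) and Glu (E), whose side chains end in a carboxylate group.
Matching residues: Glu2, Asp6, Glu10, Asp16, Asp19, Glu24.

6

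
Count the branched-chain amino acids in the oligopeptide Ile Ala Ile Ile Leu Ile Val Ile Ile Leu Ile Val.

11

The BCAAs are Val, Leu, and Ile — aliphatic side chains with a branch point.
Matching residues: Ile1, Ile3, Ile4, Leu5, Ile6, Val7, Ile8, Ile9, Leu10, Ile11, Val12.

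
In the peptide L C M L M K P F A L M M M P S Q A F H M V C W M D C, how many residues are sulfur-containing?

Cysteine (C, thiol) and methionine (M, thioether) are the two sulfur-containing amino acids.
Matching residues: C2, M3, M5, M11, M12, M13, M20, C22, M24, C26.

10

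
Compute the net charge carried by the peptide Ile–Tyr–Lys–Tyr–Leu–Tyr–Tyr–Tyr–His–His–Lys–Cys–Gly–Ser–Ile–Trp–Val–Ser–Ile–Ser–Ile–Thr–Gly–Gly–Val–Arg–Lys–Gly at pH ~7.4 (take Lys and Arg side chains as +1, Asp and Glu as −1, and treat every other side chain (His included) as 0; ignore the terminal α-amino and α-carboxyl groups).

+4

Positive (K, R): Lys3, Lys11, Arg26, Lys27 → +4.
Negative (D, E): none → −0.
Net charge = (+4) + (−0) = +4.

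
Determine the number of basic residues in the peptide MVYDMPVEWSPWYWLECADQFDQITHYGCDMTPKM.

The basic amino acids are Lys (K), Arg (R), and His (H).
Matching residues: H26, K34.

2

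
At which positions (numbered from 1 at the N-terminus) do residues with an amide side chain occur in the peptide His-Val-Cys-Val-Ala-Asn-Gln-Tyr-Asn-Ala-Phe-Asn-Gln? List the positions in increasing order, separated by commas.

6, 7, 9, 12, 13

Asparagine (N) and glutamine (Q) have uncharged amide side chains.
Matching residues: Asn6, Gln7, Asn9, Asn12, Gln13.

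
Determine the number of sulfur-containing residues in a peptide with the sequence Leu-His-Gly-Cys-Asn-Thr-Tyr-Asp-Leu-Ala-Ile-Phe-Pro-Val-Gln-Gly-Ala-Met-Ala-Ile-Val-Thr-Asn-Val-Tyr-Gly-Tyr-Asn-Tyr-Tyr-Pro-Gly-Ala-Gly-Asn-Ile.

Cysteine (C, thiol) and methionine (M, thioether) are the two sulfur-containing amino acids.
Matching residues: Cys4, Met18.

2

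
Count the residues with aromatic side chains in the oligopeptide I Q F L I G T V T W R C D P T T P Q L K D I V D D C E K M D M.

F, W, and Y each carry an aromatic ring on the side chain.
Matching residues: F3, W10.

2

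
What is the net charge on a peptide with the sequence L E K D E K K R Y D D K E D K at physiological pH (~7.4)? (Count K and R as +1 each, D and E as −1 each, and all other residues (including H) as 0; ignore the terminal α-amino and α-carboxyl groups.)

-1

Positive (K, R): K3, K6, K7, R8, K12, K15 → +6.
Negative (D, E): E2, D4, E5, D10, D11, E13, D14 → −7.
Net charge = (+6) + (−7) = −1.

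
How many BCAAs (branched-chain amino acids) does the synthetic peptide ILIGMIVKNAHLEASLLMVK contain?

Valine (V), leucine (L), and isoleucine (I) are the branched-chain amino acids.
Matching residues: I1, L2, I3, I6, V7, L12, L16, L17, V19.

9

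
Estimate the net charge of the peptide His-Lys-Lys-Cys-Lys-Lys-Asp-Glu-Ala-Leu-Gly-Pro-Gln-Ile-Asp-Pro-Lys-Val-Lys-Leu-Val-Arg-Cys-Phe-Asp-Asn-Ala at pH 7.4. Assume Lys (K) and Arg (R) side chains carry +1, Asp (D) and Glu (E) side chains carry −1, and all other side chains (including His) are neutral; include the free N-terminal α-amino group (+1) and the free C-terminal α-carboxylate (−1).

+3

Positive (K, R): Lys2, Lys3, Lys5, Lys6, Lys17, Lys19, Arg22 → +7.
Negative (D, E): Asp7, Glu8, Asp15, Asp25 → −4.
The N-terminus (+1) and C-terminus (−1) cancel.
Net charge = (+7) + (−4) = +3.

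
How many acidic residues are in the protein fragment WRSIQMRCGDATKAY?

1

The acidic residues are Asp (D) and Glu (E), whose side chains end in a carboxylate group.
Matching residues: D10.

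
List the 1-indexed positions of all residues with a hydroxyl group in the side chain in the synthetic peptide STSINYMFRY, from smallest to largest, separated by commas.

The –OH-bearing residues are Ser, Thr (aliphatic alcohols), and Tyr (phenol).
Matching residues: S1, T2, S3, Y6, Y10.

1, 2, 3, 6, 10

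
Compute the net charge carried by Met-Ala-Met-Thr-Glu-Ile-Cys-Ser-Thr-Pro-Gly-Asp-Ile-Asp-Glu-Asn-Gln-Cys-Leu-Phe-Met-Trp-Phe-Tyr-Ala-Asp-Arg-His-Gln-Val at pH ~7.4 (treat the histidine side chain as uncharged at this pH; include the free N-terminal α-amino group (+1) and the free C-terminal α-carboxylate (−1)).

-4

The side chains ionized at physiological pH are Lys/Arg (+1) and Asp/Glu (−1); with His treated as neutral, nothing else contributes.
Positive (K, R): Arg27 → +1.
Negative (D, E): Glu5, Asp12, Asp14, Glu15, Asp26 → −5.
The N-terminus (+1) and C-terminus (−1) cancel.
Net charge = (+1) + (−5) = −4.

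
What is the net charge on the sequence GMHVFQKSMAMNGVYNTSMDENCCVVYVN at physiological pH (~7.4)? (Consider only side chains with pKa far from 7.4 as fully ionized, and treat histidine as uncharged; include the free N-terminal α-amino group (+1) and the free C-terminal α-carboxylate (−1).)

-1

Near pH 7.4, K and R contribute +1 each, D and E contribute −1 each, and every other side chain (His included, as stated) is uncharged.
Positive (K, R): K7 → +1.
Negative (D, E): D20, E21 → −2.
The N-terminus (+1) and C-terminus (−1) cancel.
Net charge = (+1) + (−2) = −1.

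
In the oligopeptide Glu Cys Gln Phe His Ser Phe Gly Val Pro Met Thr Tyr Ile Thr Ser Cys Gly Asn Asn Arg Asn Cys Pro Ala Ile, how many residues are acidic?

1

Only D (aspartate) and E (glutamate) carry a side-chain carboxylic acid.
Matching residues: Glu1.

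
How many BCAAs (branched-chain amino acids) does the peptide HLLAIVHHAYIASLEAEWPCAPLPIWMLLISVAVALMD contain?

The BCAAs are Val, Leu, and Ile — aliphatic side chains with a branch point.
Matching residues: L2, L3, I5, V6, I11, L14, L23, I25, L28, L29, I30, V32, V34, L36.

14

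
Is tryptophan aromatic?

The aromatic amino acids are Phe (F, benzyl), Trp (W, indole), and Tyr (Y, phenol).
Tryptophan is in this group.

Yes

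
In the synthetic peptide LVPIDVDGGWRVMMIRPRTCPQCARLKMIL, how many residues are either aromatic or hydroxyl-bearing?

Aromatic: F, W, Y. Hydroxyl-bearing: S, T, Y.
Aromatic residues here: W10 (1).
Hydroxyl-bearing residues here: T19 (1).
(Y belongs to both groups, but none appear in this sequence.) Total = 1 + 1 = 2.

2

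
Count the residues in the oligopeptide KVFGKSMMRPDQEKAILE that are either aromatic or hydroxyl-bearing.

Aromatic: F, W, Y. Hydroxyl-bearing: S, T, Y.
Aromatic residues here: F3 (1).
Hydroxyl-bearing residues here: S6 (1).
(Y belongs to both groups, but none appear in this sequence.) Total = 1 + 1 = 2.

2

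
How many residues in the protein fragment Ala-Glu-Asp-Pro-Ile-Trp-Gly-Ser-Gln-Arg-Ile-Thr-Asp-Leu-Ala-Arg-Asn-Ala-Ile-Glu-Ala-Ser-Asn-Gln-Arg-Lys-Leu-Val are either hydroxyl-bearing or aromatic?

4

Hydroxyl-bearing: S, T, Y. Aromatic: F, W, Y.
Hydroxyl-bearing residues here: Ser8, Thr12, Ser22 (3).
Aromatic residues here: Trp6 (1).
(Y belongs to both groups, but none appear in this sequence.) Total = 3 + 1 = 4.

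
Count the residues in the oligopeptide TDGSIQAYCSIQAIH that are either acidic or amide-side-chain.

3

Acidic: D, E. Amide-side-chain: N, Q.
Acidic residues here: D2 (1).
Amide-side-chain residues here: Q6, Q12 (2).
The two groups share no amino acid, so total = 1 + 2 = 3.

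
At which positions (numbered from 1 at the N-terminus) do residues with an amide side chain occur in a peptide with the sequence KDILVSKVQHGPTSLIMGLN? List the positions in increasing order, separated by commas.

9, 20

The amide-side-chain residues are Asn (N) and Gln (Q).
Matching residues: Q9, N20.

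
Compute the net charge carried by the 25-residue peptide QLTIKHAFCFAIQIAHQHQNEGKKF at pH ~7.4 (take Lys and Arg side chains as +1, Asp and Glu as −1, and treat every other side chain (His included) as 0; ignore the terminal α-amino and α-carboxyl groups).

Positive (K, R): K5, K23, K24 → +3.
Negative (D, E): E21 → −1.
Net charge = (+3) + (−1) = +2.

+2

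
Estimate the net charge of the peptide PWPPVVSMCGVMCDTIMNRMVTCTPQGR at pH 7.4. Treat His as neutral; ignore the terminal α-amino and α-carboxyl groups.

+1

The side chains ionized at physiological pH are Lys/Arg (+1) and Asp/Glu (−1); with His treated as neutral, nothing else contributes.
Positive (K, R): R19, R28 → +2.
Negative (D, E): D14 → −1.
Net charge = (+2) + (−1) = +1.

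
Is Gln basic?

No

K, R, and H are the three residues with basic side chains (ε-amine, guanidinium, and imidazole respectively).
Glutamine is not in this group.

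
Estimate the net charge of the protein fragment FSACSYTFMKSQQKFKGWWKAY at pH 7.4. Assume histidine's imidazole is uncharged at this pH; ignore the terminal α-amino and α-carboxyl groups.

+4

Near pH 7.4, K and R contribute +1 each, D and E contribute −1 each, and every other side chain (His included, as stated) is uncharged.
Positive (K, R): K10, K14, K16, K20 → +4.
Negative (D, E): none → −0.
Net charge = (+4) + (−0) = +4.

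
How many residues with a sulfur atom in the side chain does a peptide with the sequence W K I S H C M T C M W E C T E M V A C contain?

7

Cysteine (C, thiol) and methionine (M, thioether) are the two sulfur-containing amino acids.
Matching residues: C6, M7, C9, M10, C13, M16, C19.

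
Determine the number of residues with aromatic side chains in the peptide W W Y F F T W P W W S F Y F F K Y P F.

Phenylalanine (F), tryptophan (W), and tyrosine (Y) have aromatic ring side chains.
Matching residues: W1, W2, Y3, F4, F5, W7, W9, W10, F12, Y13, F14, F15, Y17, F19.

14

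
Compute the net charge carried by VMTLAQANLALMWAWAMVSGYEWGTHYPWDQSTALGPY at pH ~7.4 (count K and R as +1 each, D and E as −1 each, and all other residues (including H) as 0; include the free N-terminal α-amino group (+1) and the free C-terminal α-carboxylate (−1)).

-2

Positive (K, R): none → +0.
Negative (D, E): E22, D30 → −2.
The N-terminus (+1) and C-terminus (−1) cancel.
Net charge = (+0) + (−2) = −2.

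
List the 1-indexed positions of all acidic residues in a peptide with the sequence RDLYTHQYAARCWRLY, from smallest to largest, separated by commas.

2

Aspartate (D) and glutamate (E) have carboxylic-acid side chains and are the acidic amino acids.
Matching residues: D2.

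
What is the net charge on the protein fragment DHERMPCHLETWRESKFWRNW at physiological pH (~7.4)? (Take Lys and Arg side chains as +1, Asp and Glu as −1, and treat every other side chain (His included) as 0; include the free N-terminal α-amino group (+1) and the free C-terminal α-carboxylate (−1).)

0

Positive (K, R): R4, R13, K16, R19 → +4.
Negative (D, E): D1, E3, E10, E14 → −4.
The N-terminus (+1) and C-terminus (−1) cancel.
Net charge = (+4) + (−4) = 0.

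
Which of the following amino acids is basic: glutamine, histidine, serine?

Lysine (K), arginine (R), and histidine (H) have basic, nitrogen-containing side chains.
Of the listed options, only histidine belongs to this group.

histidine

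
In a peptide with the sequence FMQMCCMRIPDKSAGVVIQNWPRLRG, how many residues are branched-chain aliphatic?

The BCAAs are Val, Leu, and Ile — aliphatic side chains with a branch point.
Matching residues: I9, V16, V17, I18, L24.

5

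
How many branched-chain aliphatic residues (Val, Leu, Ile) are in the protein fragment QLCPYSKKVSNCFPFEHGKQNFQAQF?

2

Matching residues: L2, V9.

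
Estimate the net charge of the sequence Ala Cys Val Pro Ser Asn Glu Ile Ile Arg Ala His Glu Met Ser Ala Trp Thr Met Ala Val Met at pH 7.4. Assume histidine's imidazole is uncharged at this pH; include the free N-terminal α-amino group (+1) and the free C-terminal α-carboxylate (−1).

At pH ~7.4 the Lys and Arg side chains are protonated (+1), the Asp and Glu side chains are deprotonated (−1), and with His taken as neutral all other side chains carry no charge.
Positive (K, R): Arg10 → +1.
Negative (D, E): Glu7, Glu13 → −2.
The N-terminus (+1) and C-terminus (−1) cancel.
Net charge = (+1) + (−2) = −1.

-1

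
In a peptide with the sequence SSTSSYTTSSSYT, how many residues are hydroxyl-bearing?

The –OH-bearing residues are Ser, Thr (aliphatic alcohols), and Tyr (phenol).
Matching residues: S1, S2, T3, S4, S5, Y6, T7, T8, S9, S10, S11, Y12, T13.

13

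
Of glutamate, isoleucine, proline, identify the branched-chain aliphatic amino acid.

Valine (V), leucine (L), and isoleucine (I) are the branched-chain amino acids.
Of the listed options, only isoleucine belongs to this group.

isoleucine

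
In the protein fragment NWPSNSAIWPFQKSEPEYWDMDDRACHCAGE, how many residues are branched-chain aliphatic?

1

V, L, and I make up the branched-chain aliphatic group.
Matching residues: I8.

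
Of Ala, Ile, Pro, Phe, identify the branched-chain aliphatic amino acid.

Valine (V), leucine (L), and isoleucine (I) are the branched-chain amino acids.
Of the listed options, only Ile belongs to this group.

Ile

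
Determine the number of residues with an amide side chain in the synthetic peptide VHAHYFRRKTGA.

Asparagine (N) and glutamine (Q) have uncharged amide side chains.
None of the 12 residues belong to this group.

0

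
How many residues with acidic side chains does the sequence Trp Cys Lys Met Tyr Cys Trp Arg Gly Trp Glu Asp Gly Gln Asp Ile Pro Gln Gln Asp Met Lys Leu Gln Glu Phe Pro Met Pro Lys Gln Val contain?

5

Aspartate (D) and glutamate (E) have carboxylic-acid side chains and are the acidic amino acids.
Matching residues: Glu11, Asp12, Asp15, Asp20, Glu25.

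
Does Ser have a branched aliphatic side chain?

No

The BCAAs are Val, Leu, and Ile — aliphatic side chains with a branch point.
Serine is not in this group.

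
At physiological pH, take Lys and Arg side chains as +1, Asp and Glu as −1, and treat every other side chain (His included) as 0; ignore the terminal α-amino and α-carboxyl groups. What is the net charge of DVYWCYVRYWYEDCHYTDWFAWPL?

Positive (K, R): R8 → +1.
Negative (D, E): D1, E12, D13, D18 → −4.
Net charge = (+1) + (−4) = −3.

-3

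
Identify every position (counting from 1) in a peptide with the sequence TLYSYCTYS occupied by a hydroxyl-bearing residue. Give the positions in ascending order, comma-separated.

S, T, and Y are the three residues with a side-chain hydroxyl.
Matching residues: T1, Y3, S4, Y5, T7, Y8, S9.

1, 3, 4, 5, 7, 8, 9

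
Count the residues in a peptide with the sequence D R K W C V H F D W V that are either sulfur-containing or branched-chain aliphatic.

Sulfur-containing: C, M. Branched-chain aliphatic: I, L, V.
Sulfur-containing residues here: C5 (1).
Branched-chain aliphatic residues here: V6, V11 (2).
The two groups share no amino acid, so total = 1 + 2 = 3.

3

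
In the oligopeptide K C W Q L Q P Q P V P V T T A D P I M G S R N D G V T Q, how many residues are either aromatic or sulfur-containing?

Aromatic: F, W, Y. Sulfur-containing: C, M.
Aromatic residues here: W3 (1).
Sulfur-containing residues here: C2, M19 (2).
The two groups share no amino acid, so total = 1 + 2 = 3.

3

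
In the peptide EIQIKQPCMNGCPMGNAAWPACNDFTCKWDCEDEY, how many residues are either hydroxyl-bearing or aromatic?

5

Hydroxyl-bearing: S, T, Y. Aromatic: F, W, Y.
Hydroxyl-bearing residues here: T26, Y35 (2).
Aromatic residues here: W19, F25, W29, Y35 (4).
Y is in both groups, so the 1 Y residue must not be double-counted.
Total = 2 + 4 − 1 = 5.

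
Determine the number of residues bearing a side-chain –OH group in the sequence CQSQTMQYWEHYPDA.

The –OH-bearing residues are Ser, Thr (aliphatic alcohols), and Tyr (phenol).
Matching residues: S3, T5, Y8, Y12.

4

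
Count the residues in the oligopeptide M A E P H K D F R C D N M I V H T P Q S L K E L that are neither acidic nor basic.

Acidic: D, E. Basic: K, R, H. All other residues are neither.
Matching residues: M1, A2, P4, F8, C10, N12, M13, I14, V15, T17, P18, Q19, S20, L21, L24.

15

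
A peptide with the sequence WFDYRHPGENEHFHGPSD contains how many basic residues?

K, R, and H are the three residues with basic side chains (ε-amine, guanidinium, and imidazole respectively).
Matching residues: R5, H6, H12, H14.

4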